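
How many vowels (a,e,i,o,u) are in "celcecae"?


Input: celcecae
Checking each character:
  'c' at position 0: consonant
  'e' at position 1: vowel (running total: 1)
  'l' at position 2: consonant
  'c' at position 3: consonant
  'e' at position 4: vowel (running total: 2)
  'c' at position 5: consonant
  'a' at position 6: vowel (running total: 3)
  'e' at position 7: vowel (running total: 4)
Total vowels: 4

4


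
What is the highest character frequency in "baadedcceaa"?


Input: baadedcceaa
Character counts:
  'a': 4
  'b': 1
  'c': 2
  'd': 2
  'e': 2
Maximum frequency: 4

4


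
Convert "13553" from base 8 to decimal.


Input: "13553" in base 8
Positional expansion:
  Digit '1' (value 1) x 8^4 = 4096
  Digit '3' (value 3) x 8^3 = 1536
  Digit '5' (value 5) x 8^2 = 320
  Digit '5' (value 5) x 8^1 = 40
  Digit '3' (value 3) x 8^0 = 3
Sum = 5995

5995


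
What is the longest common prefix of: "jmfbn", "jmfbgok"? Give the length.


Words: jmfbn, jmfbgok
  Position 0: all 'j' => match
  Position 1: all 'm' => match
  Position 2: all 'f' => match
  Position 3: all 'b' => match
  Position 4: ('n', 'g') => mismatch, stop
LCP = "jmfb" (length 4)

4


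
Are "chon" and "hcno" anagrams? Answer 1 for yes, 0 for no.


Strings: "chon", "hcno"
Sorted first:  chno
Sorted second: chno
Sorted forms match => anagrams

1


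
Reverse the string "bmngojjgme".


Input: bmngojjgme
Reading characters right to left:
  Position 9: 'e'
  Position 8: 'm'
  Position 7: 'g'
  Position 6: 'j'
  Position 5: 'j'
  Position 4: 'o'
  Position 3: 'g'
  Position 2: 'n'
  Position 1: 'm'
  Position 0: 'b'
Reversed: emgjjognmb

emgjjognmb


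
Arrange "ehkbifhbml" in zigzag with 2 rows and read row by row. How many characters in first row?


Zigzag "ehkbifhbml" into 2 rows:
Placing characters:
  'e' => row 0
  'h' => row 1
  'k' => row 0
  'b' => row 1
  'i' => row 0
  'f' => row 1
  'h' => row 0
  'b' => row 1
  'm' => row 0
  'l' => row 1
Rows:
  Row 0: "ekihm"
  Row 1: "hbfbl"
First row length: 5

5


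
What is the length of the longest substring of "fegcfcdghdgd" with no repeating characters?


Input: "fegcfcdghdgd"
Sliding window (track last position of each char):
  Position 0 ('f'): window [0,0] length 1 -- new best
  Position 1 ('e'): window [0,1] length 2 -- new best
  Position 2 ('g'): window [0,2] length 3 -- new best
  Position 3 ('c'): window [0,3] length 4 -- new best
  Position 4 ('f'): repeat (last at 0), move window start to 1
  Position 4 ('f'): window [1,4] length 4
  Position 5 ('c'): repeat (last at 3), move window start to 4
  Position 5 ('c'): window [4,5] length 2
  Position 6 ('d'): window [4,6] length 3
  Position 7 ('g'): window [4,7] length 4
  Position 8 ('h'): window [4,8] length 5 -- new best
  Position 9 ('d'): repeat (last at 6), move window start to 7
  Position 9 ('d'): window [7,9] length 3
  Position 10 ('g'): repeat (last at 7), move window start to 8
  Position 10 ('g'): window [8,10] length 3
  Position 11 ('d'): repeat (last at 9), move window start to 10
  Position 11 ('d'): window [10,11] length 2
Longest substring with no repeats: "fcdgh" with length 5

5


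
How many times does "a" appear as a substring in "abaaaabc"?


Searching for "a" in "abaaaabc"
Scanning each position:
  Position 0: "a" => MATCH
  Position 1: "b" => no
  Position 2: "a" => MATCH
  Position 3: "a" => MATCH
  Position 4: "a" => MATCH
  Position 5: "a" => MATCH
  Position 6: "b" => no
  Position 7: "c" => no
Total occurrences: 5

5


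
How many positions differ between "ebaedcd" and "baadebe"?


Comparing "ebaedcd" and "baadebe" position by position:
  Position 0: 'e' vs 'b' => DIFFER
  Position 1: 'b' vs 'a' => DIFFER
  Position 2: 'a' vs 'a' => same
  Position 3: 'e' vs 'd' => DIFFER
  Position 4: 'd' vs 'e' => DIFFER
  Position 5: 'c' vs 'b' => DIFFER
  Position 6: 'd' vs 'e' => DIFFER
Positions that differ: 6

6


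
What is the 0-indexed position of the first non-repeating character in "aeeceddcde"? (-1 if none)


Input: aeeceddcde
Character frequencies:
  'a': 1
  'c': 2
  'd': 3
  'e': 4
Scanning left to right for freq == 1:
  Position 0 ('a'): unique! => answer = 0

0


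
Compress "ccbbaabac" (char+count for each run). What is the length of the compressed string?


Input: ccbbaabac
Runs:
  'c' x 2 => "c2"
  'b' x 2 => "b2"
  'a' x 2 => "a2"
  'b' x 1 => "b1"
  'a' x 1 => "a1"
  'c' x 1 => "c1"
Compressed: "c2b2a2b1a1c1"
Compressed length: 12

12


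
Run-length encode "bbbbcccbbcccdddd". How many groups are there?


Input: bbbbcccbbcccdddd
Scanning for consecutive runs:
  Group 1: 'b' x 4 (positions 0-3)
  Group 2: 'c' x 3 (positions 4-6)
  Group 3: 'b' x 2 (positions 7-8)
  Group 4: 'c' x 3 (positions 9-11)
  Group 5: 'd' x 4 (positions 12-15)
Total groups: 5

5


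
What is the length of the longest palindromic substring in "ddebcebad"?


Input: "ddebcebad"
Checking substrings for palindromes:
  [0:2] "dd" (len 2) => palindrome
Longest palindromic substring: "dd" with length 2

2


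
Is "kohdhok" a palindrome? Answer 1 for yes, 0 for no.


Input: kohdhok
Reversed: kohdhok
  Compare pos 0 ('k') with pos 6 ('k'): match
  Compare pos 1 ('o') with pos 5 ('o'): match
  Compare pos 2 ('h') with pos 4 ('h'): match
Result: palindrome

1


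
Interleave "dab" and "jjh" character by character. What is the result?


Interleaving "dab" and "jjh":
  Position 0: 'd' from first, 'j' from second => "dj"
  Position 1: 'a' from first, 'j' from second => "aj"
  Position 2: 'b' from first, 'h' from second => "bh"
Result: djajbh

djajbh


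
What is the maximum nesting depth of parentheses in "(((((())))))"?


Input: "(((((())))))"
Tracking depth:
  Position 0 '(': depth becomes 1
  Position 1 '(': depth becomes 2
  Position 2 '(': depth becomes 3
  Position 3 '(': depth becomes 4
  Position 4 '(': depth becomes 5
  Position 5 '(': depth becomes 6
  Position 6 ')': depth becomes 5
  Position 7 ')': depth becomes 4
  Position 8 ')': depth becomes 3
  Position 9 ')': depth becomes 2
  Position 10 ')': depth becomes 1
  Position 11 ')': depth becomes 0
Maximum depth reached: 6

6


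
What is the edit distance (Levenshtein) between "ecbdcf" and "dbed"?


Computing edit distance: "ecbdcf" -> "dbed"
DP table:
           d    b    e    d
      0    1    2    3    4
  e   1    1    2    2    3
  c   2    2    2    3    3
  b   3    3    2    3    4
  d   4    3    3    3    3
  c   5    4    4    4    4
  f   6    5    5    5    5
Edit distance = dp[6][4] = 5

5


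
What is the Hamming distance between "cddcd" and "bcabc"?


Comparing "cddcd" and "bcabc" position by position:
  Position 0: 'c' vs 'b' => differ
  Position 1: 'd' vs 'c' => differ
  Position 2: 'd' vs 'a' => differ
  Position 3: 'c' vs 'b' => differ
  Position 4: 'd' vs 'c' => differ
Total differences (Hamming distance): 5

5


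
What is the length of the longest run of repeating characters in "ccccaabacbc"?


Input: "ccccaabacbc"
Scanning for longest run:
  Position 1 ('c'): continues run of 'c', length=2
  Position 2 ('c'): continues run of 'c', length=3
  Position 3 ('c'): continues run of 'c', length=4
  Position 4 ('a'): new char, reset run to 1
  Position 5 ('a'): continues run of 'a', length=2
  Position 6 ('b'): new char, reset run to 1
  Position 7 ('a'): new char, reset run to 1
  Position 8 ('c'): new char, reset run to 1
  Position 9 ('b'): new char, reset run to 1
  Position 10 ('c'): new char, reset run to 1
Longest run: 'c' with length 4

4


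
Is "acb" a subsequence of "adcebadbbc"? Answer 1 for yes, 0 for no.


Check if "acb" is a subsequence of "adcebadbbc"
Greedy scan:
  Position 0 ('a'): matches sub[0] = 'a'
  Position 1 ('d'): no match needed
  Position 2 ('c'): matches sub[1] = 'c'
  Position 3 ('e'): no match needed
  Position 4 ('b'): matches sub[2] = 'b'
  Position 5 ('a'): no match needed
  Position 6 ('d'): no match needed
  Position 7 ('b'): no match needed
  Position 8 ('b'): no match needed
  Position 9 ('c'): no match needed
All 3 characters matched => is a subsequence

1


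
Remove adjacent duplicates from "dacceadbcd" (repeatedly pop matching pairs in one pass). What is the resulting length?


Input: dacceadbcd
Stack-based adjacent duplicate removal:
  Read 'd': push. Stack: d
  Read 'a': push. Stack: da
  Read 'c': push. Stack: dac
  Read 'c': matches stack top 'c' => pop. Stack: da
  Read 'e': push. Stack: dae
  Read 'a': push. Stack: daea
  Read 'd': push. Stack: daead
  Read 'b': push. Stack: daeadb
  Read 'c': push. Stack: daeadbc
  Read 'd': push. Stack: daeadbcd
Final stack: "daeadbcd" (length 8)

8


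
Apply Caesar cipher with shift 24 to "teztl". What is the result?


Caesar cipher: shift "teztl" by 24
  't' (pos 19) + 24 = pos 17 = 'r'
  'e' (pos 4) + 24 = pos 2 = 'c'
  'z' (pos 25) + 24 = pos 23 = 'x'
  't' (pos 19) + 24 = pos 17 = 'r'
  'l' (pos 11) + 24 = pos 9 = 'j'
Result: rcxrj

rcxrj


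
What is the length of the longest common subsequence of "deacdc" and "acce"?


LCS of "deacdc" and "acce"
DP table:
           a    c    c    e
      0    0    0    0    0
  d   0    0    0    0    0
  e   0    0    0    0    1
  a   0    1    1    1    1
  c   0    1    2    2    2
  d   0    1    2    2    2
  c   0    1    2    3    3
LCS length = dp[6][4] = 3

3


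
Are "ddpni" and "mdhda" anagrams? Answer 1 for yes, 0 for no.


Strings: "ddpni", "mdhda"
Sorted first:  ddinp
Sorted second: addhm
Differ at position 0: 'd' vs 'a' => not anagrams

0


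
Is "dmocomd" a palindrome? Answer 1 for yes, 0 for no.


Input: dmocomd
Reversed: dmocomd
  Compare pos 0 ('d') with pos 6 ('d'): match
  Compare pos 1 ('m') with pos 5 ('m'): match
  Compare pos 2 ('o') with pos 4 ('o'): match
Result: palindrome

1


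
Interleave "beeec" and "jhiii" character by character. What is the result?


Interleaving "beeec" and "jhiii":
  Position 0: 'b' from first, 'j' from second => "bj"
  Position 1: 'e' from first, 'h' from second => "eh"
  Position 2: 'e' from first, 'i' from second => "ei"
  Position 3: 'e' from first, 'i' from second => "ei"
  Position 4: 'c' from first, 'i' from second => "ci"
Result: bjeheieici

bjeheieici


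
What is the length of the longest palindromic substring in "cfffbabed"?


Input: "cfffbabed"
Checking substrings for palindromes:
  [1:4] "fff" (len 3) => palindrome
  [4:7] "bab" (len 3) => palindrome
  [1:3] "ff" (len 2) => palindrome
  [2:4] "ff" (len 2) => palindrome
Longest palindromic substring: "fff" with length 3

3


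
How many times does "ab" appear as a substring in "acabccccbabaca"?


Searching for "ab" in "acabccccbabaca"
Scanning each position:
  Position 0: "ac" => no
  Position 1: "ca" => no
  Position 2: "ab" => MATCH
  Position 3: "bc" => no
  Position 4: "cc" => no
  Position 5: "cc" => no
  Position 6: "cc" => no
  Position 7: "cb" => no
  Position 8: "ba" => no
  Position 9: "ab" => MATCH
  Position 10: "ba" => no
  Position 11: "ac" => no
  Position 12: "ca" => no
Total occurrences: 2

2


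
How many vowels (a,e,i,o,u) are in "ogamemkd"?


Input: ogamemkd
Checking each character:
  'o' at position 0: vowel (running total: 1)
  'g' at position 1: consonant
  'a' at position 2: vowel (running total: 2)
  'm' at position 3: consonant
  'e' at position 4: vowel (running total: 3)
  'm' at position 5: consonant
  'k' at position 6: consonant
  'd' at position 7: consonant
Total vowels: 3

3


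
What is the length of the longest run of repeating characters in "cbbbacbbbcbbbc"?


Input: "cbbbacbbbcbbbc"
Scanning for longest run:
  Position 1 ('b'): new char, reset run to 1
  Position 2 ('b'): continues run of 'b', length=2
  Position 3 ('b'): continues run of 'b', length=3
  Position 4 ('a'): new char, reset run to 1
  Position 5 ('c'): new char, reset run to 1
  Position 6 ('b'): new char, reset run to 1
  Position 7 ('b'): continues run of 'b', length=2
  Position 8 ('b'): continues run of 'b', length=3
  Position 9 ('c'): new char, reset run to 1
  Position 10 ('b'): new char, reset run to 1
  Position 11 ('b'): continues run of 'b', length=2
  Position 12 ('b'): continues run of 'b', length=3
  Position 13 ('c'): new char, reset run to 1
Longest run: 'b' with length 3

3


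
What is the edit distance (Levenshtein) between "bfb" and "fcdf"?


Computing edit distance: "bfb" -> "fcdf"
DP table:
           f    c    d    f
      0    1    2    3    4
  b   1    1    2    3    4
  f   2    1    2    3    3
  b   3    2    2    3    4
Edit distance = dp[3][4] = 4

4


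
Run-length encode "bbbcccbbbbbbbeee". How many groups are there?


Input: bbbcccbbbbbbbeee
Scanning for consecutive runs:
  Group 1: 'b' x 3 (positions 0-2)
  Group 2: 'c' x 3 (positions 3-5)
  Group 3: 'b' x 7 (positions 6-12)
  Group 4: 'e' x 3 (positions 13-15)
Total groups: 4

4


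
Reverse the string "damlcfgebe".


Input: damlcfgebe
Reading characters right to left:
  Position 9: 'e'
  Position 8: 'b'
  Position 7: 'e'
  Position 6: 'g'
  Position 5: 'f'
  Position 4: 'c'
  Position 3: 'l'
  Position 2: 'm'
  Position 1: 'a'
  Position 0: 'd'
Reversed: ebegfclmad

ebegfclmad


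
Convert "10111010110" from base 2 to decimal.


Input: "10111010110" in base 2
Positional expansion:
  Digit '1' (value 1) x 2^10 = 1024
  Digit '0' (value 0) x 2^9 = 0
  Digit '1' (value 1) x 2^8 = 256
  Digit '1' (value 1) x 2^7 = 128
  Digit '1' (value 1) x 2^6 = 64
  Digit '0' (value 0) x 2^5 = 0
  Digit '1' (value 1) x 2^4 = 16
  Digit '0' (value 0) x 2^3 = 0
  Digit '1' (value 1) x 2^2 = 4
  Digit '1' (value 1) x 2^1 = 2
  Digit '0' (value 0) x 2^0 = 0
Sum = 1494

1494


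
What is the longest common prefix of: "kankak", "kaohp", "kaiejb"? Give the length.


Words: kankak, kaohp, kaiejb
  Position 0: all 'k' => match
  Position 1: all 'a' => match
  Position 2: ('n', 'o', 'i') => mismatch, stop
LCP = "ka" (length 2)

2


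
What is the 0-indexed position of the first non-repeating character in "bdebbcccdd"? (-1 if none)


Input: bdebbcccdd
Character frequencies:
  'b': 3
  'c': 3
  'd': 3
  'e': 1
Scanning left to right for freq == 1:
  Position 0 ('b'): freq=3, skip
  Position 1 ('d'): freq=3, skip
  Position 2 ('e'): unique! => answer = 2

2


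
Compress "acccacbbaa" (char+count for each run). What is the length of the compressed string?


Input: acccacbbaa
Runs:
  'a' x 1 => "a1"
  'c' x 3 => "c3"
  'a' x 1 => "a1"
  'c' x 1 => "c1"
  'b' x 2 => "b2"
  'a' x 2 => "a2"
Compressed: "a1c3a1c1b2a2"
Compressed length: 12

12


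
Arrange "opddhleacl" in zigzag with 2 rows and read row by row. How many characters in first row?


Zigzag "opddhleacl" into 2 rows:
Placing characters:
  'o' => row 0
  'p' => row 1
  'd' => row 0
  'd' => row 1
  'h' => row 0
  'l' => row 1
  'e' => row 0
  'a' => row 1
  'c' => row 0
  'l' => row 1
Rows:
  Row 0: "odhec"
  Row 1: "pdlal"
First row length: 5

5


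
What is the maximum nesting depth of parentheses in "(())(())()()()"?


Input: "(())(())()()()"
Tracking depth:
  Position 0 '(': depth becomes 1
  Position 1 '(': depth becomes 2
  Position 2 ')': depth becomes 1
  Position 3 ')': depth becomes 0
  Position 4 '(': depth becomes 1
  Position 5 '(': depth becomes 2
  Position 6 ')': depth becomes 1
  Position 7 ')': depth becomes 0
  Position 8 '(': depth becomes 1
  Position 9 ')': depth becomes 0
  Position 10 '(': depth becomes 1
  Position 11 ')': depth becomes 0
  Position 12 '(': depth becomes 1
  Position 13 ')': depth becomes 0
Maximum depth reached: 2

2


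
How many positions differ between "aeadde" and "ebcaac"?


Comparing "aeadde" and "ebcaac" position by position:
  Position 0: 'a' vs 'e' => DIFFER
  Position 1: 'e' vs 'b' => DIFFER
  Position 2: 'a' vs 'c' => DIFFER
  Position 3: 'd' vs 'a' => DIFFER
  Position 4: 'd' vs 'a' => DIFFER
  Position 5: 'e' vs 'c' => DIFFER
Positions that differ: 6

6


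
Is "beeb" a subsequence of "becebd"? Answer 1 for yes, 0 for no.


Check if "beeb" is a subsequence of "becebd"
Greedy scan:
  Position 0 ('b'): matches sub[0] = 'b'
  Position 1 ('e'): matches sub[1] = 'e'
  Position 2 ('c'): no match needed
  Position 3 ('e'): matches sub[2] = 'e'
  Position 4 ('b'): matches sub[3] = 'b'
  Position 5 ('d'): no match needed
All 4 characters matched => is a subsequence

1


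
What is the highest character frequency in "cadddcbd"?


Input: cadddcbd
Character counts:
  'a': 1
  'b': 1
  'c': 2
  'd': 4
Maximum frequency: 4

4


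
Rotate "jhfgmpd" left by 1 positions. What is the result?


Input: "jhfgmpd", rotate left by 1
First 1 characters: "j"
Remaining characters: "hfgmpd"
Concatenate remaining + first: "hfgmpd" + "j" = "hfgmpdj"

hfgmpdj


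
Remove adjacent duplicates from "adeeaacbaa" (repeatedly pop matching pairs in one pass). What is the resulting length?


Input: adeeaacbaa
Stack-based adjacent duplicate removal:
  Read 'a': push. Stack: a
  Read 'd': push. Stack: ad
  Read 'e': push. Stack: ade
  Read 'e': matches stack top 'e' => pop. Stack: ad
  Read 'a': push. Stack: ada
  Read 'a': matches stack top 'a' => pop. Stack: ad
  Read 'c': push. Stack: adc
  Read 'b': push. Stack: adcb
  Read 'a': push. Stack: adcba
  Read 'a': matches stack top 'a' => pop. Stack: adcb
Final stack: "adcb" (length 4)

4


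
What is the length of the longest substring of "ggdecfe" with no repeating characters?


Input: "ggdecfe"
Sliding window (track last position of each char):
  Position 0 ('g'): window [0,0] length 1 -- new best
  Position 1 ('g'): repeat (last at 0), move window start to 1
  Position 1 ('g'): window [1,1] length 1
  Position 2 ('d'): window [1,2] length 2 -- new best
  Position 3 ('e'): window [1,3] length 3 -- new best
  Position 4 ('c'): window [1,4] length 4 -- new best
  Position 5 ('f'): window [1,5] length 5 -- new best
  Position 6 ('e'): repeat (last at 3), move window start to 4
  Position 6 ('e'): window [4,6] length 3
Longest substring with no repeats: "gdecf" with length 5

5


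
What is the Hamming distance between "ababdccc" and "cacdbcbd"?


Comparing "ababdccc" and "cacdbcbd" position by position:
  Position 0: 'a' vs 'c' => differ
  Position 1: 'b' vs 'a' => differ
  Position 2: 'a' vs 'c' => differ
  Position 3: 'b' vs 'd' => differ
  Position 4: 'd' vs 'b' => differ
  Position 5: 'c' vs 'c' => same
  Position 6: 'c' vs 'b' => differ
  Position 7: 'c' vs 'd' => differ
Total differences (Hamming distance): 7

7


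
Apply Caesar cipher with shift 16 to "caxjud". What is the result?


Caesar cipher: shift "caxjud" by 16
  'c' (pos 2) + 16 = pos 18 = 's'
  'a' (pos 0) + 16 = pos 16 = 'q'
  'x' (pos 23) + 16 = pos 13 = 'n'
  'j' (pos 9) + 16 = pos 25 = 'z'
  'u' (pos 20) + 16 = pos 10 = 'k'
  'd' (pos 3) + 16 = pos 19 = 't'
Result: sqnzkt

sqnzkt


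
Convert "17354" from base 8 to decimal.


Input: "17354" in base 8
Positional expansion:
  Digit '1' (value 1) x 8^4 = 4096
  Digit '7' (value 7) x 8^3 = 3584
  Digit '3' (value 3) x 8^2 = 192
  Digit '5' (value 5) x 8^1 = 40
  Digit '4' (value 4) x 8^0 = 4
Sum = 7916

7916


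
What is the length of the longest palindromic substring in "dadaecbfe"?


Input: "dadaecbfe"
Checking substrings for palindromes:
  [0:3] "dad" (len 3) => palindrome
  [1:4] "ada" (len 3) => palindrome
Longest palindromic substring: "dad" with length 3

3


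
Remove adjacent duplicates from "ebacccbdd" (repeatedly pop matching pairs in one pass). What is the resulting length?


Input: ebacccbdd
Stack-based adjacent duplicate removal:
  Read 'e': push. Stack: e
  Read 'b': push. Stack: eb
  Read 'a': push. Stack: eba
  Read 'c': push. Stack: ebac
  Read 'c': matches stack top 'c' => pop. Stack: eba
  Read 'c': push. Stack: ebac
  Read 'b': push. Stack: ebacb
  Read 'd': push. Stack: ebacbd
  Read 'd': matches stack top 'd' => pop. Stack: ebacb
Final stack: "ebacb" (length 5)

5


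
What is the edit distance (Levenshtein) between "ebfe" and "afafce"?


Computing edit distance: "ebfe" -> "afafce"
DP table:
           a    f    a    f    c    e
      0    1    2    3    4    5    6
  e   1    1    2    3    4    5    5
  b   2    2    2    3    4    5    6
  f   3    3    2    3    3    4    5
  e   4    4    3    3    4    4    4
Edit distance = dp[4][6] = 4

4


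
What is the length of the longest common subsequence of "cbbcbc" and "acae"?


LCS of "cbbcbc" and "acae"
DP table:
           a    c    a    e
      0    0    0    0    0
  c   0    0    1    1    1
  b   0    0    1    1    1
  b   0    0    1    1    1
  c   0    0    1    1    1
  b   0    0    1    1    1
  c   0    0    1    1    1
LCS length = dp[6][4] = 1

1


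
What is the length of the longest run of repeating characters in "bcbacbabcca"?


Input: "bcbacbabcca"
Scanning for longest run:
  Position 1 ('c'): new char, reset run to 1
  Position 2 ('b'): new char, reset run to 1
  Position 3 ('a'): new char, reset run to 1
  Position 4 ('c'): new char, reset run to 1
  Position 5 ('b'): new char, reset run to 1
  Position 6 ('a'): new char, reset run to 1
  Position 7 ('b'): new char, reset run to 1
  Position 8 ('c'): new char, reset run to 1
  Position 9 ('c'): continues run of 'c', length=2
  Position 10 ('a'): new char, reset run to 1
Longest run: 'c' with length 2

2


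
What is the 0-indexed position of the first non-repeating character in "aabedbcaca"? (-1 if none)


Input: aabedbcaca
Character frequencies:
  'a': 4
  'b': 2
  'c': 2
  'd': 1
  'e': 1
Scanning left to right for freq == 1:
  Position 0 ('a'): freq=4, skip
  Position 1 ('a'): freq=4, skip
  Position 2 ('b'): freq=2, skip
  Position 3 ('e'): unique! => answer = 3

3


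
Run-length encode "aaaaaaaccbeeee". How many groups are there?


Input: aaaaaaaccbeeee
Scanning for consecutive runs:
  Group 1: 'a' x 7 (positions 0-6)
  Group 2: 'c' x 2 (positions 7-8)
  Group 3: 'b' x 1 (positions 9-9)
  Group 4: 'e' x 4 (positions 10-13)
Total groups: 4

4


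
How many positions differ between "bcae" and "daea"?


Comparing "bcae" and "daea" position by position:
  Position 0: 'b' vs 'd' => DIFFER
  Position 1: 'c' vs 'a' => DIFFER
  Position 2: 'a' vs 'e' => DIFFER
  Position 3: 'e' vs 'a' => DIFFER
Positions that differ: 4

4


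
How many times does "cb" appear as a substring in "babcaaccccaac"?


Searching for "cb" in "babcaaccccaac"
Scanning each position:
  Position 0: "ba" => no
  Position 1: "ab" => no
  Position 2: "bc" => no
  Position 3: "ca" => no
  Position 4: "aa" => no
  Position 5: "ac" => no
  Position 6: "cc" => no
  Position 7: "cc" => no
  Position 8: "cc" => no
  Position 9: "ca" => no
  Position 10: "aa" => no
  Position 11: "ac" => no
Total occurrences: 0

0


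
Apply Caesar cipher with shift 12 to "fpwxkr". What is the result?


Caesar cipher: shift "fpwxkr" by 12
  'f' (pos 5) + 12 = pos 17 = 'r'
  'p' (pos 15) + 12 = pos 1 = 'b'
  'w' (pos 22) + 12 = pos 8 = 'i'
  'x' (pos 23) + 12 = pos 9 = 'j'
  'k' (pos 10) + 12 = pos 22 = 'w'
  'r' (pos 17) + 12 = pos 3 = 'd'
Result: rbijwd

rbijwd


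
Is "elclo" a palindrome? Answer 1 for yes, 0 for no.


Input: elclo
Reversed: olcle
  Compare pos 0 ('e') with pos 4 ('o'): MISMATCH
  Compare pos 1 ('l') with pos 3 ('l'): match
Result: not a palindrome

0


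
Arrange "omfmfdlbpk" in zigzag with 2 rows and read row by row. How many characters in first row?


Zigzag "omfmfdlbpk" into 2 rows:
Placing characters:
  'o' => row 0
  'm' => row 1
  'f' => row 0
  'm' => row 1
  'f' => row 0
  'd' => row 1
  'l' => row 0
  'b' => row 1
  'p' => row 0
  'k' => row 1
Rows:
  Row 0: "offlp"
  Row 1: "mmdbk"
First row length: 5

5


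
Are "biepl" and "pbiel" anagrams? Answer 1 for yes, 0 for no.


Strings: "biepl", "pbiel"
Sorted first:  beilp
Sorted second: beilp
Sorted forms match => anagrams

1


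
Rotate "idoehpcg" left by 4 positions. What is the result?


Input: "idoehpcg", rotate left by 4
First 4 characters: "idoe"
Remaining characters: "hpcg"
Concatenate remaining + first: "hpcg" + "idoe" = "hpcgidoe"

hpcgidoe


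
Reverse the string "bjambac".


Input: bjambac
Reading characters right to left:
  Position 6: 'c'
  Position 5: 'a'
  Position 4: 'b'
  Position 3: 'm'
  Position 2: 'a'
  Position 1: 'j'
  Position 0: 'b'
Reversed: cabmajb

cabmajb


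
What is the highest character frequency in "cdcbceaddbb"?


Input: cdcbceaddbb
Character counts:
  'a': 1
  'b': 3
  'c': 3
  'd': 3
  'e': 1
Maximum frequency: 3

3


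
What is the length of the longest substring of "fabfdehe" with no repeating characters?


Input: "fabfdehe"
Sliding window (track last position of each char):
  Position 0 ('f'): window [0,0] length 1 -- new best
  Position 1 ('a'): window [0,1] length 2 -- new best
  Position 2 ('b'): window [0,2] length 3 -- new best
  Position 3 ('f'): repeat (last at 0), move window start to 1
  Position 3 ('f'): window [1,3] length 3
  Position 4 ('d'): window [1,4] length 4 -- new best
  Position 5 ('e'): window [1,5] length 5 -- new best
  Position 6 ('h'): window [1,6] length 6 -- new best
  Position 7 ('e'): repeat (last at 5), move window start to 6
  Position 7 ('e'): window [6,7] length 2
Longest substring with no repeats: "abfdeh" with length 6

6


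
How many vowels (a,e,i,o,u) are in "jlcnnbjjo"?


Input: jlcnnbjjo
Checking each character:
  'j' at position 0: consonant
  'l' at position 1: consonant
  'c' at position 2: consonant
  'n' at position 3: consonant
  'n' at position 4: consonant
  'b' at position 5: consonant
  'j' at position 6: consonant
  'j' at position 7: consonant
  'o' at position 8: vowel (running total: 1)
Total vowels: 1

1


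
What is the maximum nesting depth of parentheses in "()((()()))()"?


Input: "()((()()))()"
Tracking depth:
  Position 0 '(': depth becomes 1
  Position 1 ')': depth becomes 0
  Position 2 '(': depth becomes 1
  Position 3 '(': depth becomes 2
  Position 4 '(': depth becomes 3
  Position 5 ')': depth becomes 2
  Position 6 '(': depth becomes 3
  Position 7 ')': depth becomes 2
  Position 8 ')': depth becomes 1
  Position 9 ')': depth becomes 0
  Position 10 '(': depth becomes 1
  Position 11 ')': depth becomes 0
Maximum depth reached: 3

3


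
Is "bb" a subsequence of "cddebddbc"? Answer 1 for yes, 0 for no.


Check if "bb" is a subsequence of "cddebddbc"
Greedy scan:
  Position 0 ('c'): no match needed
  Position 1 ('d'): no match needed
  Position 2 ('d'): no match needed
  Position 3 ('e'): no match needed
  Position 4 ('b'): matches sub[0] = 'b'
  Position 5 ('d'): no match needed
  Position 6 ('d'): no match needed
  Position 7 ('b'): matches sub[1] = 'b'
  Position 8 ('c'): no match needed
All 2 characters matched => is a subsequence

1


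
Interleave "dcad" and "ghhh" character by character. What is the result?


Interleaving "dcad" and "ghhh":
  Position 0: 'd' from first, 'g' from second => "dg"
  Position 1: 'c' from first, 'h' from second => "ch"
  Position 2: 'a' from first, 'h' from second => "ah"
  Position 3: 'd' from first, 'h' from second => "dh"
Result: dgchahdh

dgchahdh


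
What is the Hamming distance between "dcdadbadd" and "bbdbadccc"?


Comparing "dcdadbadd" and "bbdbadccc" position by position:
  Position 0: 'd' vs 'b' => differ
  Position 1: 'c' vs 'b' => differ
  Position 2: 'd' vs 'd' => same
  Position 3: 'a' vs 'b' => differ
  Position 4: 'd' vs 'a' => differ
  Position 5: 'b' vs 'd' => differ
  Position 6: 'a' vs 'c' => differ
  Position 7: 'd' vs 'c' => differ
  Position 8: 'd' vs 'c' => differ
Total differences (Hamming distance): 8

8


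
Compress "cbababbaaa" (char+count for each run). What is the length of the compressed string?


Input: cbababbaaa
Runs:
  'c' x 1 => "c1"
  'b' x 1 => "b1"
  'a' x 1 => "a1"
  'b' x 1 => "b1"
  'a' x 1 => "a1"
  'b' x 2 => "b2"
  'a' x 3 => "a3"
Compressed: "c1b1a1b1a1b2a3"
Compressed length: 14

14


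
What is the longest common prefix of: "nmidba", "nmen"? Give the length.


Words: nmidba, nmen
  Position 0: all 'n' => match
  Position 1: all 'm' => match
  Position 2: ('i', 'e') => mismatch, stop
LCP = "nm" (length 2)

2


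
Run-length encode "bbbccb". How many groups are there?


Input: bbbccb
Scanning for consecutive runs:
  Group 1: 'b' x 3 (positions 0-2)
  Group 2: 'c' x 2 (positions 3-4)
  Group 3: 'b' x 1 (positions 5-5)
Total groups: 3

3


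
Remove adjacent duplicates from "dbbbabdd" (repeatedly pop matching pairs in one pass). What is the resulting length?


Input: dbbbabdd
Stack-based adjacent duplicate removal:
  Read 'd': push. Stack: d
  Read 'b': push. Stack: db
  Read 'b': matches stack top 'b' => pop. Stack: d
  Read 'b': push. Stack: db
  Read 'a': push. Stack: dba
  Read 'b': push. Stack: dbab
  Read 'd': push. Stack: dbabd
  Read 'd': matches stack top 'd' => pop. Stack: dbab
Final stack: "dbab" (length 4)

4


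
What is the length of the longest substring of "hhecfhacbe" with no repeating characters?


Input: "hhecfhacbe"
Sliding window (track last position of each char):
  Position 0 ('h'): window [0,0] length 1 -- new best
  Position 1 ('h'): repeat (last at 0), move window start to 1
  Position 1 ('h'): window [1,1] length 1
  Position 2 ('e'): window [1,2] length 2 -- new best
  Position 3 ('c'): window [1,3] length 3 -- new best
  Position 4 ('f'): window [1,4] length 4 -- new best
  Position 5 ('h'): repeat (last at 1), move window start to 2
  Position 5 ('h'): window [2,5] length 4
  Position 6 ('a'): window [2,6] length 5 -- new best
  Position 7 ('c'): repeat (last at 3), move window start to 4
  Position 7 ('c'): window [4,7] length 4
  Position 8 ('b'): window [4,8] length 5
  Position 9 ('e'): window [4,9] length 6 -- new best
Longest substring with no repeats: "fhacbe" with length 6

6


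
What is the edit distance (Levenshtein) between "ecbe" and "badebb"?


Computing edit distance: "ecbe" -> "badebb"
DP table:
           b    a    d    e    b    b
      0    1    2    3    4    5    6
  e   1    1    2    3    3    4    5
  c   2    2    2    3    4    4    5
  b   3    2    3    3    4    4    4
  e   4    3    3    4    3    4    5
Edit distance = dp[4][6] = 5

5


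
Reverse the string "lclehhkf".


Input: lclehhkf
Reading characters right to left:
  Position 7: 'f'
  Position 6: 'k'
  Position 5: 'h'
  Position 4: 'h'
  Position 3: 'e'
  Position 2: 'l'
  Position 1: 'c'
  Position 0: 'l'
Reversed: fkhhelcl

fkhhelcl


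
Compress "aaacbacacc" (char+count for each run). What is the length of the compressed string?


Input: aaacbacacc
Runs:
  'a' x 3 => "a3"
  'c' x 1 => "c1"
  'b' x 1 => "b1"
  'a' x 1 => "a1"
  'c' x 1 => "c1"
  'a' x 1 => "a1"
  'c' x 2 => "c2"
Compressed: "a3c1b1a1c1a1c2"
Compressed length: 14

14


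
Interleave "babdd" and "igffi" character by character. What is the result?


Interleaving "babdd" and "igffi":
  Position 0: 'b' from first, 'i' from second => "bi"
  Position 1: 'a' from first, 'g' from second => "ag"
  Position 2: 'b' from first, 'f' from second => "bf"
  Position 3: 'd' from first, 'f' from second => "df"
  Position 4: 'd' from first, 'i' from second => "di"
Result: biagbfdfdi

biagbfdfdi


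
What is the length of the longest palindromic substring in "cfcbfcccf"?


Input: "cfcbfcccf"
Checking substrings for palindromes:
  [4:9] "fcccf" (len 5) => palindrome
  [0:3] "cfc" (len 3) => palindrome
  [5:8] "ccc" (len 3) => palindrome
  [5:7] "cc" (len 2) => palindrome
  [6:8] "cc" (len 2) => palindrome
Longest palindromic substring: "fcccf" with length 5

5


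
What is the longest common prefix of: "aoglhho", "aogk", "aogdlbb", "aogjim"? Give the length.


Words: aoglhho, aogk, aogdlbb, aogjim
  Position 0: all 'a' => match
  Position 1: all 'o' => match
  Position 2: all 'g' => match
  Position 3: ('l', 'k', 'd', 'j') => mismatch, stop
LCP = "aog" (length 3)

3


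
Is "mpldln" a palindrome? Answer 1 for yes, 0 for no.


Input: mpldln
Reversed: nldlpm
  Compare pos 0 ('m') with pos 5 ('n'): MISMATCH
  Compare pos 1 ('p') with pos 4 ('l'): MISMATCH
  Compare pos 2 ('l') with pos 3 ('d'): MISMATCH
Result: not a palindrome

0


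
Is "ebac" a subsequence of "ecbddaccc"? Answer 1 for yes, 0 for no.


Check if "ebac" is a subsequence of "ecbddaccc"
Greedy scan:
  Position 0 ('e'): matches sub[0] = 'e'
  Position 1 ('c'): no match needed
  Position 2 ('b'): matches sub[1] = 'b'
  Position 3 ('d'): no match needed
  Position 4 ('d'): no match needed
  Position 5 ('a'): matches sub[2] = 'a'
  Position 6 ('c'): matches sub[3] = 'c'
  Position 7 ('c'): no match needed
  Position 8 ('c'): no match needed
All 4 characters matched => is a subsequence

1


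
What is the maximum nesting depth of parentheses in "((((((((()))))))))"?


Input: "((((((((()))))))))"
Tracking depth:
  Position 0 '(': depth becomes 1
  Position 1 '(': depth becomes 2
  Position 2 '(': depth becomes 3
  Position 3 '(': depth becomes 4
  Position 4 '(': depth becomes 5
  Position 5 '(': depth becomes 6
  Position 6 '(': depth becomes 7
  Position 7 '(': depth becomes 8
  Position 8 '(': depth becomes 9
  Position 9 ')': depth becomes 8
  Position 10 ')': depth becomes 7
  Position 11 ')': depth becomes 6
  Position 12 ')': depth becomes 5
  Position 13 ')': depth becomes 4
  Position 14 ')': depth becomes 3
  Position 15 ')': depth becomes 2
  Position 16 ')': depth becomes 1
  Position 17 ')': depth becomes 0
Maximum depth reached: 9

9


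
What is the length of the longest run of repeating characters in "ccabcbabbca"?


Input: "ccabcbabbca"
Scanning for longest run:
  Position 1 ('c'): continues run of 'c', length=2
  Position 2 ('a'): new char, reset run to 1
  Position 3 ('b'): new char, reset run to 1
  Position 4 ('c'): new char, reset run to 1
  Position 5 ('b'): new char, reset run to 1
  Position 6 ('a'): new char, reset run to 1
  Position 7 ('b'): new char, reset run to 1
  Position 8 ('b'): continues run of 'b', length=2
  Position 9 ('c'): new char, reset run to 1
  Position 10 ('a'): new char, reset run to 1
Longest run: 'c' with length 2

2


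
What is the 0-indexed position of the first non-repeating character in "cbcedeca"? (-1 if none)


Input: cbcedeca
Character frequencies:
  'a': 1
  'b': 1
  'c': 3
  'd': 1
  'e': 2
Scanning left to right for freq == 1:
  Position 0 ('c'): freq=3, skip
  Position 1 ('b'): unique! => answer = 1

1


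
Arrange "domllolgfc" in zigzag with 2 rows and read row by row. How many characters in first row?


Zigzag "domllolgfc" into 2 rows:
Placing characters:
  'd' => row 0
  'o' => row 1
  'm' => row 0
  'l' => row 1
  'l' => row 0
  'o' => row 1
  'l' => row 0
  'g' => row 1
  'f' => row 0
  'c' => row 1
Rows:
  Row 0: "dmllf"
  Row 1: "ologc"
First row length: 5

5


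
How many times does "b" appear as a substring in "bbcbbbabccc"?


Searching for "b" in "bbcbbbabccc"
Scanning each position:
  Position 0: "b" => MATCH
  Position 1: "b" => MATCH
  Position 2: "c" => no
  Position 3: "b" => MATCH
  Position 4: "b" => MATCH
  Position 5: "b" => MATCH
  Position 6: "a" => no
  Position 7: "b" => MATCH
  Position 8: "c" => no
  Position 9: "c" => no
  Position 10: "c" => no
Total occurrences: 6

6


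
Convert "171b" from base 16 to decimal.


Input: "171b" in base 16
Positional expansion:
  Digit '1' (value 1) x 16^3 = 4096
  Digit '7' (value 7) x 16^2 = 1792
  Digit '1' (value 1) x 16^1 = 16
  Digit 'b' (value 11) x 16^0 = 11
Sum = 5915

5915


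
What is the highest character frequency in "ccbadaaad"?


Input: ccbadaaad
Character counts:
  'a': 4
  'b': 1
  'c': 2
  'd': 2
Maximum frequency: 4

4


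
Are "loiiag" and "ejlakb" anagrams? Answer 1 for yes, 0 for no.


Strings: "loiiag", "ejlakb"
Sorted first:  agiilo
Sorted second: abejkl
Differ at position 1: 'g' vs 'b' => not anagrams

0


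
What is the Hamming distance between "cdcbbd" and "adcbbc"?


Comparing "cdcbbd" and "adcbbc" position by position:
  Position 0: 'c' vs 'a' => differ
  Position 1: 'd' vs 'd' => same
  Position 2: 'c' vs 'c' => same
  Position 3: 'b' vs 'b' => same
  Position 4: 'b' vs 'b' => same
  Position 5: 'd' vs 'c' => differ
Total differences (Hamming distance): 2

2


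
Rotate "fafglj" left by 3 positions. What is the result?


Input: "fafglj", rotate left by 3
First 3 characters: "faf"
Remaining characters: "glj"
Concatenate remaining + first: "glj" + "faf" = "gljfaf"

gljfaf


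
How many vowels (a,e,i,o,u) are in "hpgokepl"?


Input: hpgokepl
Checking each character:
  'h' at position 0: consonant
  'p' at position 1: consonant
  'g' at position 2: consonant
  'o' at position 3: vowel (running total: 1)
  'k' at position 4: consonant
  'e' at position 5: vowel (running total: 2)
  'p' at position 6: consonant
  'l' at position 7: consonant
Total vowels: 2

2


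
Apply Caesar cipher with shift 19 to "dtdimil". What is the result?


Caesar cipher: shift "dtdimil" by 19
  'd' (pos 3) + 19 = pos 22 = 'w'
  't' (pos 19) + 19 = pos 12 = 'm'
  'd' (pos 3) + 19 = pos 22 = 'w'
  'i' (pos 8) + 19 = pos 1 = 'b'
  'm' (pos 12) + 19 = pos 5 = 'f'
  'i' (pos 8) + 19 = pos 1 = 'b'
  'l' (pos 11) + 19 = pos 4 = 'e'
Result: wmwbfbe

wmwbfbe


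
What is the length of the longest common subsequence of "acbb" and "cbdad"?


LCS of "acbb" and "cbdad"
DP table:
           c    b    d    a    d
      0    0    0    0    0    0
  a   0    0    0    0    1    1
  c   0    1    1    1    1    1
  b   0    1    2    2    2    2
  b   0    1    2    2    2    2
LCS length = dp[4][5] = 2

2


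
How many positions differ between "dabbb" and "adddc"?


Comparing "dabbb" and "adddc" position by position:
  Position 0: 'd' vs 'a' => DIFFER
  Position 1: 'a' vs 'd' => DIFFER
  Position 2: 'b' vs 'd' => DIFFER
  Position 3: 'b' vs 'd' => DIFFER
  Position 4: 'b' vs 'c' => DIFFER
Positions that differ: 5

5


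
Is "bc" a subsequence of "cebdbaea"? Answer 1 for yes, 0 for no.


Check if "bc" is a subsequence of "cebdbaea"
Greedy scan:
  Position 0 ('c'): no match needed
  Position 1 ('e'): no match needed
  Position 2 ('b'): matches sub[0] = 'b'
  Position 3 ('d'): no match needed
  Position 4 ('b'): no match needed
  Position 5 ('a'): no match needed
  Position 6 ('e'): no match needed
  Position 7 ('a'): no match needed
Only matched 1/2 characters => not a subsequence

0


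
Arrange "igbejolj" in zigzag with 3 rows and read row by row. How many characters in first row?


Zigzag "igbejolj" into 3 rows:
Placing characters:
  'i' => row 0
  'g' => row 1
  'b' => row 2
  'e' => row 1
  'j' => row 0
  'o' => row 1
  'l' => row 2
  'j' => row 1
Rows:
  Row 0: "ij"
  Row 1: "geoj"
  Row 2: "bl"
First row length: 2

2


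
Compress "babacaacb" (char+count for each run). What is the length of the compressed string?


Input: babacaacb
Runs:
  'b' x 1 => "b1"
  'a' x 1 => "a1"
  'b' x 1 => "b1"
  'a' x 1 => "a1"
  'c' x 1 => "c1"
  'a' x 2 => "a2"
  'c' x 1 => "c1"
  'b' x 1 => "b1"
Compressed: "b1a1b1a1c1a2c1b1"
Compressed length: 16

16


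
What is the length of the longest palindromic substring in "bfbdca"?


Input: "bfbdca"
Checking substrings for palindromes:
  [0:3] "bfb" (len 3) => palindrome
Longest palindromic substring: "bfb" with length 3

3


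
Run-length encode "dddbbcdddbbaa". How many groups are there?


Input: dddbbcdddbbaa
Scanning for consecutive runs:
  Group 1: 'd' x 3 (positions 0-2)
  Group 2: 'b' x 2 (positions 3-4)
  Group 3: 'c' x 1 (positions 5-5)
  Group 4: 'd' x 3 (positions 6-8)
  Group 5: 'b' x 2 (positions 9-10)
  Group 6: 'a' x 2 (positions 11-12)
Total groups: 6

6


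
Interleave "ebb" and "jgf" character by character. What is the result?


Interleaving "ebb" and "jgf":
  Position 0: 'e' from first, 'j' from second => "ej"
  Position 1: 'b' from first, 'g' from second => "bg"
  Position 2: 'b' from first, 'f' from second => "bf"
Result: ejbgbf

ejbgbf


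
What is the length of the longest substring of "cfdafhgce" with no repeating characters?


Input: "cfdafhgce"
Sliding window (track last position of each char):
  Position 0 ('c'): window [0,0] length 1 -- new best
  Position 1 ('f'): window [0,1] length 2 -- new best
  Position 2 ('d'): window [0,2] length 3 -- new best
  Position 3 ('a'): window [0,3] length 4 -- new best
  Position 4 ('f'): repeat (last at 1), move window start to 2
  Position 4 ('f'): window [2,4] length 3
  Position 5 ('h'): window [2,5] length 4
  Position 6 ('g'): window [2,6] length 5 -- new best
  Position 7 ('c'): window [2,7] length 6 -- new best
  Position 8 ('e'): window [2,8] length 7 -- new best
Longest substring with no repeats: "dafhgce" with length 7

7
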